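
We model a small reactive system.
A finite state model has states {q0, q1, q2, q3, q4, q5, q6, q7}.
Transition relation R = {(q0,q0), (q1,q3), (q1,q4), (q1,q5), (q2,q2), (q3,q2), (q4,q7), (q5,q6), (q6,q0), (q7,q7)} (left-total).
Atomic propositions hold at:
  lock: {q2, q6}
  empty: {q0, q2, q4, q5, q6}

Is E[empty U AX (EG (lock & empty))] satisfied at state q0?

No

Sat(lock & empty) = {q2, q6}
EG (lock & empty): greatest fixpoint, start Z0 = {q2, q6}, keep only states in Sat with some successor in Z. Z1 = {q2}; fixed.
Sat(EG (lock & empty)) = {q2}
Sat(AX (EG (lock & empty))) = {s : every successor in {q2}} = {q2, q3}
E[empty U AX (EG (lock & empty))]: least fixpoint, start Z0 = Sat(AX (EG (lock & empty))) = {q2, q3}, add states in Sat(empty) with some successor in Z. Already a fixed point.
Sat(E[empty U AX (EG (lock & empty))]) = {q2, q3}
q0 ∉ Sat(E[empty U AX (EG (lock & empty))]) = {q2, q3}, so the formula does not hold at q0.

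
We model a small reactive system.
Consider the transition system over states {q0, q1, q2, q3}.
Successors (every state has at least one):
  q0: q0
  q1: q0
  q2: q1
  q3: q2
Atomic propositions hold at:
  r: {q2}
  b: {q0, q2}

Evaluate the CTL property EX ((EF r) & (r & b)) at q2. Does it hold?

No

EF r: least fixpoint, start Z0 = {q2}, add states with some successor in Z. Z1 = {q2, q3}; fixed.
Sat(EF r) = {q2, q3}
Sat(r & b) = {q2}
Sat((EF r) & (r & b)) = {q2}
Sat(EX ((EF r) & (r & b))) = {s : some successor in {q2}} = {q3}
q2 ∉ Sat(EX ((EF r) & (r & b))) = {q3}, so the formula does not hold at q2.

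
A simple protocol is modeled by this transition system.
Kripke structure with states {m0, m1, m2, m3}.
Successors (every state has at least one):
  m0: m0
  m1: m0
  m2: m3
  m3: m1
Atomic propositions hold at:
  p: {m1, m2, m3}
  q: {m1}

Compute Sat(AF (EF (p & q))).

{m1, m2, m3}

Sat(p & q) = {m1}
EF (p & q): least fixpoint, start Z0 = {m1}, add states with some successor in Z. Z1 = {m1, m3}; Z2 = {m1, m2, m3}; fixed.
Sat(EF (p & q)) = {m1, m2, m3}
AF (EF (p & q)): least fixpoint, start Z0 = {m1, m2, m3}, add states with every successor in Z. Already a fixed point.
Sat(AF (EF (p & q))) = {m1, m2, m3}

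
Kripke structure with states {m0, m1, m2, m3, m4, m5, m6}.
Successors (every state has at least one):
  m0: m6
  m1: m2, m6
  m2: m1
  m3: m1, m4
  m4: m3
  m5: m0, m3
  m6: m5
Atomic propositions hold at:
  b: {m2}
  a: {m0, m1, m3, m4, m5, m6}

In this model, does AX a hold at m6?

Sat(AX a) = {s : every successor in {m0, m1, m3, m4, m5, m6}} = {m0, m2, m3, m4, m5, m6}
m6 ∈ Sat(AX a) = {m0, m2, m3, m4, m5, m6}, so the formula holds at m6.

Yes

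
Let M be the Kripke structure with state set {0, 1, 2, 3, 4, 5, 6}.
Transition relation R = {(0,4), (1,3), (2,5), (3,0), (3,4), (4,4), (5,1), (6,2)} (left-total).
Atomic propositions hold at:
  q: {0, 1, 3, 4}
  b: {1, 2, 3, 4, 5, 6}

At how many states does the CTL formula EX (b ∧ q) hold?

Sat(b ∧ q) = {1, 3, 4}
Sat(EX (b ∧ q)) = {s : some successor in {1, 3, 4}} = {0, 1, 3, 4, 5}
|Sat(EX (b ∧ q))| = |{0, 1, 3, 4, 5}| = 5.

5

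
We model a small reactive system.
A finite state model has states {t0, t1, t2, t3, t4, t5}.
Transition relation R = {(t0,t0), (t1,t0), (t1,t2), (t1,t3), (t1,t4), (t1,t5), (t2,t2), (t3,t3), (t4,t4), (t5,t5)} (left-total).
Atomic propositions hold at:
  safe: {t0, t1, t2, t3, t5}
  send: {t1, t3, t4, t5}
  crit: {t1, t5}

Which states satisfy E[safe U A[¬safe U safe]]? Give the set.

{t0, t1, t2, t3, t5}

Sat(¬safe) = {t4}
A[¬safe U safe]: least fixpoint, start Z0 = Sat(safe) = {t0, t1, t2, t3, t5}, add states in Sat(¬safe) with every successor in Z. Already a fixed point.
Sat(A[¬safe U safe]) = {t0, t1, t2, t3, t5}
E[safe U A[¬safe U safe]]: least fixpoint, start Z0 = Sat(A[¬safe U safe]) = {t0, t1, t2, t3, t5}, add states in Sat(safe) with some successor in Z. Already a fixed point.
Sat(E[safe U A[¬safe U safe]]) = {t0, t1, t2, t3, t5}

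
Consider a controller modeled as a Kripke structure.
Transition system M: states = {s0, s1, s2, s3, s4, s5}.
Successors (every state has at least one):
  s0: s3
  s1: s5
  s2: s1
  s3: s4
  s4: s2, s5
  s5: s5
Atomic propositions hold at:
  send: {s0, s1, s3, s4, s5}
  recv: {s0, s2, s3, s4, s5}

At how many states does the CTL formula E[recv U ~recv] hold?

Sat(~recv) = {s1}
E[recv U ~recv]: least fixpoint, start Z0 = Sat(~recv) = {s1}, add states in Sat(recv) with some successor in Z. Z1 = {s1, s2}; Z2 = {s1, s2, s4}; Z3 = {s1, s2, s3, s4}; Z4 = {s0, s1, s2, s3, s4}; fixed.
Sat(E[recv U ~recv]) = {s0, s1, s2, s3, s4}
|Sat(E[recv U ~recv])| = |{s0, s1, s2, s3, s4}| = 5.

5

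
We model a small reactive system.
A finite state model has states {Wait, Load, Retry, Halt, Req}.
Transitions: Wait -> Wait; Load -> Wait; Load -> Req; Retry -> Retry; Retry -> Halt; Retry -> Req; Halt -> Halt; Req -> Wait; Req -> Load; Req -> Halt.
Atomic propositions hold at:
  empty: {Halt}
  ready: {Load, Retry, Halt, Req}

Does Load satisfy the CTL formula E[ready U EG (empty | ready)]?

Yes

Sat(empty | ready) = {Load, Retry, Halt, Req}
EG (empty | ready): greatest fixpoint, start Z0 = {Load, Retry, Halt, Req}, keep only states in Sat with some successor in Z. Already a fixed point.
Sat(EG (empty | ready)) = {Load, Retry, Halt, Req}
E[ready U EG (empty | ready)]: least fixpoint, start Z0 = Sat(EG (empty | ready)) = {Load, Retry, Halt, Req}, add states in Sat(ready) with some successor in Z. Already a fixed point.
Sat(E[ready U EG (empty | ready)]) = {Load, Retry, Halt, Req}
Load ∈ Sat(E[ready U EG (empty | ready)]) = {Load, Retry, Halt, Req}, so the formula holds at Load.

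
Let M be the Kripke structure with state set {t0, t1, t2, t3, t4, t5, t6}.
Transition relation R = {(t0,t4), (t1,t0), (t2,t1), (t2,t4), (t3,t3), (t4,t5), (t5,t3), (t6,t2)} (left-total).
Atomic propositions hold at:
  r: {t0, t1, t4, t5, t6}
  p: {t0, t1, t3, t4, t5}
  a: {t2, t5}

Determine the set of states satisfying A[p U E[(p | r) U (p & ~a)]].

{t0, t1, t3, t4, t5}

Sat(p | r) = {t0, t1, t3, t4, t5, t6}
Sat(~a) = {t0, t1, t3, t4, t6}
Sat(p & ~a) = {t0, t1, t3, t4}
E[(p | r) U (p & ~a)]: least fixpoint, start Z0 = Sat((p & ~a)) = {t0, t1, t3, t4}, add states in Sat(p | r) with some successor in Z. Z1 = {t0, t1, t3, t4, t5}; fixed.
Sat(E[(p | r) U (p & ~a)]) = {t0, t1, t3, t4, t5}
A[p U E[(p | r) U (p & ~a)]]: least fixpoint, start Z0 = Sat(E[(p | r) U (p & ~a)]) = {t0, t1, t3, t4, t5}, add states in Sat(p) with every successor in Z. Already a fixed point.
Sat(A[p U E[(p | r) U (p & ~a)]]) = {t0, t1, t3, t4, t5}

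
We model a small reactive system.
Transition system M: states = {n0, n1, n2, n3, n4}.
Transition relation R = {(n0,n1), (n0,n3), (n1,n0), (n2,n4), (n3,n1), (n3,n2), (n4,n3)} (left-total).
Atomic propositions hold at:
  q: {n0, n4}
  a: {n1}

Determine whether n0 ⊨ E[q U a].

Yes

E[q U a]: least fixpoint, start Z0 = Sat(a) = {n1}, add states in Sat(q) with some successor in Z. Z1 = {n0, n1}; fixed.
Sat(E[q U a]) = {n0, n1}
n0 ∈ Sat(E[q U a]) = {n0, n1}, so the formula holds at n0.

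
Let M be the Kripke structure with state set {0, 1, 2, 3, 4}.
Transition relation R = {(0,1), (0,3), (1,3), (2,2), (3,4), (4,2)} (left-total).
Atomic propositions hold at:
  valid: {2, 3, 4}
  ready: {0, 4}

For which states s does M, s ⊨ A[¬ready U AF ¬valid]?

{0, 1}

Sat(¬ready) = {1, 2, 3}
Sat(¬valid) = {0, 1}
AF ¬valid: least fixpoint, start Z0 = {0, 1}, add states with every successor in Z. Already a fixed point.
Sat(AF ¬valid) = {0, 1}
A[¬ready U AF ¬valid]: least fixpoint, start Z0 = Sat(AF ¬valid) = {0, 1}, add states in Sat(¬ready) with every successor in Z. Already a fixed point.
Sat(A[¬ready U AF ¬valid]) = {0, 1}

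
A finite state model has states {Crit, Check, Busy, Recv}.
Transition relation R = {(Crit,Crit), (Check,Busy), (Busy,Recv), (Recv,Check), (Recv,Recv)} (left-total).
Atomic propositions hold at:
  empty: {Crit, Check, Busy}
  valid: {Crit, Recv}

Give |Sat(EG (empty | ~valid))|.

Sat(~valid) = {Check, Busy}
Sat(empty | ~valid) = {Crit, Check, Busy}
EG (empty | ~valid): greatest fixpoint, start Z0 = {Crit, Check, Busy}, keep only states in Sat with some successor in Z. Z1 = {Crit, Check}; Z2 = {Crit}; fixed.
Sat(EG (empty | ~valid)) = {Crit}
|Sat(EG (empty | ~valid))| = |{Crit}| = 1.

1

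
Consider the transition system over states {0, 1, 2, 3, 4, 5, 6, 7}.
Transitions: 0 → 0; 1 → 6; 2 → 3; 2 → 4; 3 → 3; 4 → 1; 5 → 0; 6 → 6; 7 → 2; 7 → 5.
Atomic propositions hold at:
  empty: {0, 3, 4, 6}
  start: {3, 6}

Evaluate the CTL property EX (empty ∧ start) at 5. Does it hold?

No

Sat(empty ∧ start) = {3, 6}
Sat(EX (empty ∧ start)) = {s : some successor in {3, 6}} = {1, 2, 3, 6}
5 ∉ Sat(EX (empty ∧ start)) = {1, 2, 3, 6}, so the formula does not hold at 5.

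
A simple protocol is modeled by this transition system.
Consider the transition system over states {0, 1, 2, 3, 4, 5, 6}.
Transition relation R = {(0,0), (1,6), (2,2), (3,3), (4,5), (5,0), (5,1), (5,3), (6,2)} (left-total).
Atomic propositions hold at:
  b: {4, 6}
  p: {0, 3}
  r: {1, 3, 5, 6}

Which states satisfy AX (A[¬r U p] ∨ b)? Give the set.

Sat(¬r) = {0, 2, 4}
A[¬r U p]: least fixpoint, start Z0 = Sat(p) = {0, 3}, add states in Sat(¬r) with every successor in Z. Already a fixed point.
Sat(A[¬r U p]) = {0, 3}
Sat(A[¬r U p] ∨ b) = {0, 3, 4, 6}
Sat(AX (A[¬r U p] ∨ b)) = {s : every successor in {0, 3, 4, 6}} = {0, 1, 3}

{0, 1, 3}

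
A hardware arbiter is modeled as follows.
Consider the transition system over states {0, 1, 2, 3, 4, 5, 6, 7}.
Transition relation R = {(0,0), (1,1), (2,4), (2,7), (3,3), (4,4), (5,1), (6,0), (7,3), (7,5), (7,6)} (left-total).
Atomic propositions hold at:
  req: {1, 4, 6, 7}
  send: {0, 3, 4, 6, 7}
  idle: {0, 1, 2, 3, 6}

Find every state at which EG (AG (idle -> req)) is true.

{1, 4, 5}

Sat(idle -> req) = {1, 4, 5, 6, 7}
AG (idle -> req): greatest fixpoint, start Z0 = {1, 4, 5, 6, 7}, keep only states in Sat with every successor in Z. Z1 = {1, 4, 5}; fixed.
Sat(AG (idle -> req)) = {1, 4, 5}
EG (AG (idle -> req)): greatest fixpoint, start Z0 = {1, 4, 5}, keep only states in Sat with some successor in Z. Already a fixed point.
Sat(EG (AG (idle -> req))) = {1, 4, 5}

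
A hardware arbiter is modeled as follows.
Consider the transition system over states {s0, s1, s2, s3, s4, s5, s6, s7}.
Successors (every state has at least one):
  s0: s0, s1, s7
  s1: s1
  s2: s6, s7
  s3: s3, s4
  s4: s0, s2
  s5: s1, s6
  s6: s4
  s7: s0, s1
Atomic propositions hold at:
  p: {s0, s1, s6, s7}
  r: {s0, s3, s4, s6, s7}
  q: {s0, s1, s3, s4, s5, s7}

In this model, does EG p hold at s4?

No

EG p: greatest fixpoint, start Z0 = {s0, s1, s6, s7}, keep only states in Sat with some successor in Z. Z1 = {s0, s1, s7}; fixed.
Sat(EG p) = {s0, s1, s7}
s4 ∉ Sat(EG p) = {s0, s1, s7}, so the formula does not hold at s4.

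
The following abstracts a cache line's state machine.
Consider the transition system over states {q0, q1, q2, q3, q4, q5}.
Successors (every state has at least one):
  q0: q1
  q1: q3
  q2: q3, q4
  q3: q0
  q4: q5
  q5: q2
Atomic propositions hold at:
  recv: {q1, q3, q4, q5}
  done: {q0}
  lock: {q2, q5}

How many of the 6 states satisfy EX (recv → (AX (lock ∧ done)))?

Sat(lock ∧ done) = ∅
Sat(AX (lock ∧ done)) = {s : every successor in ∅} = ∅
Sat(recv → (AX (lock ∧ done))) = {q0, q2}
Sat(EX (recv → (AX (lock ∧ done)))) = {s : some successor in {q0, q2}} = {q3, q5}
|Sat(EX (recv → (AX (lock ∧ done))))| = |{q3, q5}| = 2.

2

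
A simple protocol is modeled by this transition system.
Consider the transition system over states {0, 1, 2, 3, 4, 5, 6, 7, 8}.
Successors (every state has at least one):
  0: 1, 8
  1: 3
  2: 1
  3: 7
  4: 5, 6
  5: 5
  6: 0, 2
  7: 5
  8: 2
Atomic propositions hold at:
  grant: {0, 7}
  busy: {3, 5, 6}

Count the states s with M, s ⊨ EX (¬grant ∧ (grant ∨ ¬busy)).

4

Sat(¬grant) = {1, 2, 3, 4, 5, 6, 8}
Sat(¬busy) = {0, 1, 2, 4, 7, 8}
Sat(grant ∨ ¬busy) = {0, 1, 2, 4, 7, 8}
Sat(¬grant ∧ (grant ∨ ¬busy)) = {1, 2, 4, 8}
Sat(EX (¬grant ∧ (grant ∨ ¬busy))) = {s : some successor in {1, 2, 4, 8}} = {0, 2, 6, 8}
|Sat(EX (¬grant ∧ (grant ∨ ¬busy)))| = |{0, 2, 6, 8}| = 4.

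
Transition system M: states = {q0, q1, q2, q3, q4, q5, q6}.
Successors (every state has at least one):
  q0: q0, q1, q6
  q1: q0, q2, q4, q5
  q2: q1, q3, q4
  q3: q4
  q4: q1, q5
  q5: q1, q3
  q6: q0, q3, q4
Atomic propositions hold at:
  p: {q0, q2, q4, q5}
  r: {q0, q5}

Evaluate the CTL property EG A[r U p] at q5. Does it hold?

A[r U p]: least fixpoint, start Z0 = Sat(p) = {q0, q2, q4, q5}, add states in Sat(r) with every successor in Z. Already a fixed point.
Sat(A[r U p]) = {q0, q2, q4, q5}
EG A[r U p]: greatest fixpoint, start Z0 = {q0, q2, q4, q5}, keep only states in Sat with some successor in Z. Z1 = {q0, q2, q4}; Z2 = {q0, q2}; Z3 = {q0}; fixed.
Sat(EG A[r U p]) = {q0}
q5 ∉ Sat(EG A[r U p]) = {q0}, so the formula does not hold at q5.

No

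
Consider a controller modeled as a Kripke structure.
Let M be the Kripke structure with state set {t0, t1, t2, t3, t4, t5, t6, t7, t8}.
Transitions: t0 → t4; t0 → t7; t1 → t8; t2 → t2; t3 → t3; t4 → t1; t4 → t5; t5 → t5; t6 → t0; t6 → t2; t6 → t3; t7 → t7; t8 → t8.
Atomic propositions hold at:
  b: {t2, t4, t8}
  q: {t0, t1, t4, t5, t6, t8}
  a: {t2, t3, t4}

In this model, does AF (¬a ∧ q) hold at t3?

Sat(¬a) = {t0, t1, t5, t6, t7, t8}
Sat(¬a ∧ q) = {t0, t1, t5, t6, t8}
AF (¬a ∧ q): least fixpoint, start Z0 = {t0, t1, t5, t6, t8}, add states with every successor in Z. Z1 = {t0, t1, t4, t5, t6, t8}; fixed.
Sat(AF (¬a ∧ q)) = {t0, t1, t4, t5, t6, t8}
t3 ∉ Sat(AF (¬a ∧ q)) = {t0, t1, t4, t5, t6, t8}, so the formula does not hold at t3.

No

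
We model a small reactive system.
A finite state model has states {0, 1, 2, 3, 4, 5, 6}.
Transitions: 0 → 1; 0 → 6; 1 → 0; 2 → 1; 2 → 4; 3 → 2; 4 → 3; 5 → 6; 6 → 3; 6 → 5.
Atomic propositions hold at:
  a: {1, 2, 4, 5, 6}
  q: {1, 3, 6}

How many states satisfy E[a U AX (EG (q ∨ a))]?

5

Sat(q ∨ a) = {1, 2, 3, 4, 5, 6}
EG (q ∨ a): greatest fixpoint, start Z0 = {1, 2, 3, 4, 5, 6}, keep only states in Sat with some successor in Z. Z1 = {2, 3, 4, 5, 6}; fixed.
Sat(EG (q ∨ a)) = {2, 3, 4, 5, 6}
Sat(AX (EG (q ∨ a))) = {s : every successor in {2, 3, 4, 5, 6}} = {3, 4, 5, 6}
E[a U AX (EG (q ∨ a))]: least fixpoint, start Z0 = Sat(AX (EG (q ∨ a))) = {3, 4, 5, 6}, add states in Sat(a) with some successor in Z. Z1 = {2, 3, 4, 5, 6}; fixed.
Sat(E[a U AX (EG (q ∨ a))]) = {2, 3, 4, 5, 6}
|Sat(E[a U AX (EG (q ∨ a))])| = |{2, 3, 4, 5, 6}| = 5.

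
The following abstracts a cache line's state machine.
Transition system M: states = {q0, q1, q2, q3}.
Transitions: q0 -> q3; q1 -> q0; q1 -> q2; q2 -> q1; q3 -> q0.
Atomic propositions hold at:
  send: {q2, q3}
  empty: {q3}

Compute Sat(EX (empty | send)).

{q0, q1}

Sat(empty | send) = {q2, q3}
Sat(EX (empty | send)) = {s : some successor in {q2, q3}} = {q0, q1}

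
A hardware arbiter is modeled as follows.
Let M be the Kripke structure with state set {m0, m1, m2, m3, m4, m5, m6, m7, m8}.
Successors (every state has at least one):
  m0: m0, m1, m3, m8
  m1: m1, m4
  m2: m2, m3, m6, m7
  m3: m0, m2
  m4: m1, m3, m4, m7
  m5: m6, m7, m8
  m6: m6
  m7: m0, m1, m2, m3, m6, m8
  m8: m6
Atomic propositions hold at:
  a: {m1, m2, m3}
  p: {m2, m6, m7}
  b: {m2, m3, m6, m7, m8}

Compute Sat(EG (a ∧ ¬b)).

Sat(¬b) = {m0, m1, m4, m5}
Sat(a ∧ ¬b) = {m1}
EG (a ∧ ¬b): greatest fixpoint, start Z0 = {m1}, keep only states in Sat with some successor in Z. Already a fixed point.
Sat(EG (a ∧ ¬b)) = {m1}

{m1}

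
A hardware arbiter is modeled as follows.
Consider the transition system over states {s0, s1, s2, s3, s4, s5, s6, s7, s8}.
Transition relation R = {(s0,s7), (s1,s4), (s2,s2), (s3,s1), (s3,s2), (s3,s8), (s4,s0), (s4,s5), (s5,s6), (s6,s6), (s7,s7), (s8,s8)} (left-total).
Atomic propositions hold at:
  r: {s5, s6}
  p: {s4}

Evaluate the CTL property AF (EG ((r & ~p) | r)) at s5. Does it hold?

Sat(~p) = {s0, s1, s2, s3, s5, s6, s7, s8}
Sat(r & ~p) = {s5, s6}
Sat((r & ~p) | r) = {s5, s6}
EG ((r & ~p) | r): greatest fixpoint, start Z0 = {s5, s6}, keep only states in Sat with some successor in Z. Already a fixed point.
Sat(EG ((r & ~p) | r)) = {s5, s6}
AF (EG ((r & ~p) | r)): least fixpoint, start Z0 = {s5, s6}, add states with every successor in Z. Already a fixed point.
Sat(AF (EG ((r & ~p) | r))) = {s5, s6}
s5 ∈ Sat(AF (EG ((r & ~p) | r))) = {s5, s6}, so the formula holds at s5.

Yes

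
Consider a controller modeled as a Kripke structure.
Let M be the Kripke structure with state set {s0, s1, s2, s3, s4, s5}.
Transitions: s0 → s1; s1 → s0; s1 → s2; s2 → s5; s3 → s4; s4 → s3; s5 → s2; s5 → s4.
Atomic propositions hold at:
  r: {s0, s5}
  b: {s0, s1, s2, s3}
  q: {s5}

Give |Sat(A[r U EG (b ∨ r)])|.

4

Sat(b ∨ r) = {s0, s1, s2, s3, s5}
EG (b ∨ r): greatest fixpoint, start Z0 = {s0, s1, s2, s3, s5}, keep only states in Sat with some successor in Z. Z1 = {s0, s1, s2, s5}; fixed.
Sat(EG (b ∨ r)) = {s0, s1, s2, s5}
A[r U EG (b ∨ r)]: least fixpoint, start Z0 = Sat(EG (b ∨ r)) = {s0, s1, s2, s5}, add states in Sat(r) with every successor in Z. Already a fixed point.
Sat(A[r U EG (b ∨ r)]) = {s0, s1, s2, s5}
|Sat(A[r U EG (b ∨ r)])| = |{s0, s1, s2, s5}| = 4.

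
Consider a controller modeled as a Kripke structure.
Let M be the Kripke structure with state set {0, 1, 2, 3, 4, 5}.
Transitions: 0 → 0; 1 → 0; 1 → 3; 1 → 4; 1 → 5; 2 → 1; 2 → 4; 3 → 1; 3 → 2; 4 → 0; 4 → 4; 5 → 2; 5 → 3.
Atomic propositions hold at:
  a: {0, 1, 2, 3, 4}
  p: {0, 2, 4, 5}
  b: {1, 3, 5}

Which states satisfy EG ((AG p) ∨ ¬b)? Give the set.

{0, 2, 4}

AG p: greatest fixpoint, start Z0 = {0, 2, 4, 5}, keep only states in Sat with every successor in Z. Z1 = {0, 4}; fixed.
Sat(AG p) = {0, 4}
Sat(¬b) = {0, 2, 4}
Sat((AG p) ∨ ¬b) = {0, 2, 4}
EG ((AG p) ∨ ¬b): greatest fixpoint, start Z0 = {0, 2, 4}, keep only states in Sat with some successor in Z. Already a fixed point.
Sat(EG ((AG p) ∨ ¬b)) = {0, 2, 4}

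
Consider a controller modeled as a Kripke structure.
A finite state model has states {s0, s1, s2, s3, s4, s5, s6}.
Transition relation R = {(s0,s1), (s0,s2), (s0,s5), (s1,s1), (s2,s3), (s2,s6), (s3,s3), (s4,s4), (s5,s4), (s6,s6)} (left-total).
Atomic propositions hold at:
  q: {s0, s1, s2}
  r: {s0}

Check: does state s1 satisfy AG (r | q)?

Yes

Sat(r | q) = {s0, s1, s2}
AG (r | q): greatest fixpoint, start Z0 = {s0, s1, s2}, keep only states in Sat with every successor in Z. Z1 = {s1}; fixed.
Sat(AG (r | q)) = {s1}
s1 ∈ Sat(AG (r | q)) = {s1}, so the formula holds at s1.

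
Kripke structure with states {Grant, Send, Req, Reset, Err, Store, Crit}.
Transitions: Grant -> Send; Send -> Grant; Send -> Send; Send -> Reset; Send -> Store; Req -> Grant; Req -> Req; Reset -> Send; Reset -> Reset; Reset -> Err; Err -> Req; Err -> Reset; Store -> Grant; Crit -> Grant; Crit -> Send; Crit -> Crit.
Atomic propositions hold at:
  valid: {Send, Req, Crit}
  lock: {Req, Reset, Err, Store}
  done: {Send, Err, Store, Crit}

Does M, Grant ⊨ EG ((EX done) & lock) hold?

Sat(EX done) = {s : some successor in {Send, Err, Store, Crit}} = {Grant, Send, Reset, Crit}
Sat((EX done) & lock) = {Reset}
EG ((EX done) & lock): greatest fixpoint, start Z0 = {Reset}, keep only states in Sat with some successor in Z. Already a fixed point.
Sat(EG ((EX done) & lock)) = {Reset}
Grant ∉ Sat(EG ((EX done) & lock)) = {Reset}, so the formula does not hold at Grant.

No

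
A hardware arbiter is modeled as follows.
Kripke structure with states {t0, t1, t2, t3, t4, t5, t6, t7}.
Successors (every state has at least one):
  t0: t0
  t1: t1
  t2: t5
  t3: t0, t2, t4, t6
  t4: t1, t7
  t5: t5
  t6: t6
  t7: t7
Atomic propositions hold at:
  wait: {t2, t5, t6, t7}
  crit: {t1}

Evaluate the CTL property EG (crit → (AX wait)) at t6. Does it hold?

Yes

Sat(AX wait) = {s : every successor in {t2, t5, t6, t7}} = {t2, t5, t6, t7}
Sat(crit → (AX wait)) = {t0, t2, t3, t4, t5, t6, t7}
EG (crit → (AX wait)): greatest fixpoint, start Z0 = {t0, t2, t3, t4, t5, t6, t7}, keep only states in Sat with some successor in Z. Already a fixed point.
Sat(EG (crit → (AX wait))) = {t0, t2, t3, t4, t5, t6, t7}
t6 ∈ Sat(EG (crit → (AX wait))) = {t0, t2, t3, t4, t5, t6, t7}, so the formula holds at t6.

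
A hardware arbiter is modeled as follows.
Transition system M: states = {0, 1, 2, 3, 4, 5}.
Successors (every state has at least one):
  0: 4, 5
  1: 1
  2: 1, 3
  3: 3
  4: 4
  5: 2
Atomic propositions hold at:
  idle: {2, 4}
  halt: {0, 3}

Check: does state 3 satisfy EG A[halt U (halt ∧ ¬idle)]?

Yes

Sat(¬idle) = {0, 1, 3, 5}
Sat(halt ∧ ¬idle) = {0, 3}
A[halt U (halt ∧ ¬idle)]: least fixpoint, start Z0 = Sat((halt ∧ ¬idle)) = {0, 3}, add states in Sat(halt) with every successor in Z. Already a fixed point.
Sat(A[halt U (halt ∧ ¬idle)]) = {0, 3}
EG A[halt U (halt ∧ ¬idle)]: greatest fixpoint, start Z0 = {0, 3}, keep only states in Sat with some successor in Z. Z1 = {3}; fixed.
Sat(EG A[halt U (halt ∧ ¬idle)]) = {3}
3 ∈ Sat(EG A[halt U (halt ∧ ¬idle)]) = {3}, so the formula holds at 3.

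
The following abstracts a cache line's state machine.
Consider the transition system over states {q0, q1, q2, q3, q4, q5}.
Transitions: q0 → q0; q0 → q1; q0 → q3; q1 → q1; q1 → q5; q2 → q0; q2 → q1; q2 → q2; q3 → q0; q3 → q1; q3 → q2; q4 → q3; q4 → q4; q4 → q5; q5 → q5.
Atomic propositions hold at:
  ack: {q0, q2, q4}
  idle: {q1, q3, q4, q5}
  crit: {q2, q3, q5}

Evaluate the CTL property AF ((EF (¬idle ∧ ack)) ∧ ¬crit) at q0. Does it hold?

Yes

Sat(¬idle) = {q0, q2}
Sat(¬idle ∧ ack) = {q0, q2}
EF (¬idle ∧ ack): least fixpoint, start Z0 = {q0, q2}, add states with some successor in Z. Z1 = {q0, q2, q3}; Z2 = {q0, q2, q3, q4}; fixed.
Sat(EF (¬idle ∧ ack)) = {q0, q2, q3, q4}
Sat(¬crit) = {q0, q1, q4}
Sat((EF (¬idle ∧ ack)) ∧ ¬crit) = {q0, q4}
AF ((EF (¬idle ∧ ack)) ∧ ¬crit): least fixpoint, start Z0 = {q0, q4}, add states with every successor in Z. Already a fixed point.
Sat(AF ((EF (¬idle ∧ ack)) ∧ ¬crit)) = {q0, q4}
q0 ∈ Sat(AF ((EF (¬idle ∧ ack)) ∧ ¬crit)) = {q0, q4}, so the formula holds at q0.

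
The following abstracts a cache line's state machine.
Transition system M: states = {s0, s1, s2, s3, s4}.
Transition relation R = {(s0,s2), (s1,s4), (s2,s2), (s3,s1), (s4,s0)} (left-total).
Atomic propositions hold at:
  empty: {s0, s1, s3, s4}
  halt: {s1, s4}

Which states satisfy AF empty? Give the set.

{s0, s1, s3, s4}

AF empty: least fixpoint, start Z0 = {s0, s1, s3, s4}, add states with every successor in Z. Already a fixed point.
Sat(AF empty) = {s0, s1, s3, s4}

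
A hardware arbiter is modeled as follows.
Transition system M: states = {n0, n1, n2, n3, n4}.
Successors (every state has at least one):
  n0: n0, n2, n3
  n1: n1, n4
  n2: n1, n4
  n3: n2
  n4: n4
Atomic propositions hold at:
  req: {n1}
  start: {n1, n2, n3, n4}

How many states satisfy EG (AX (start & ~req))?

Sat(~req) = {n0, n2, n3, n4}
Sat(start & ~req) = {n2, n3, n4}
Sat(AX (start & ~req)) = {s : every successor in {n2, n3, n4}} = {n3, n4}
EG (AX (start & ~req)): greatest fixpoint, start Z0 = {n3, n4}, keep only states in Sat with some successor in Z. Z1 = {n4}; fixed.
Sat(EG (AX (start & ~req))) = {n4}
|Sat(EG (AX (start & ~req)))| = |{n4}| = 1.

1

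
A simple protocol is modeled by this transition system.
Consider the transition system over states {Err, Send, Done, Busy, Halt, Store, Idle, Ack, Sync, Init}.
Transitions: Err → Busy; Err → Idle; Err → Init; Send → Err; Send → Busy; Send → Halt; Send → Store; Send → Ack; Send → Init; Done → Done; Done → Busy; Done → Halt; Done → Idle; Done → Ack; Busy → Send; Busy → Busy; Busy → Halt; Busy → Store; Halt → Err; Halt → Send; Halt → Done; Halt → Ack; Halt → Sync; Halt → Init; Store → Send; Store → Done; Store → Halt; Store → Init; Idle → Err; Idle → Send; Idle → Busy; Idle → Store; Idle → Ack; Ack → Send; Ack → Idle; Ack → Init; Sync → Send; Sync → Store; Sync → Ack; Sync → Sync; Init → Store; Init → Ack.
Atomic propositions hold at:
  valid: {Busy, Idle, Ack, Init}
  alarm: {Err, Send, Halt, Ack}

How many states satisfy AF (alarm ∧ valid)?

1

Sat(alarm ∧ valid) = {Ack}
AF (alarm ∧ valid): least fixpoint, start Z0 = {Ack}, add states with every successor in Z. Already a fixed point.
Sat(AF (alarm ∧ valid)) = {Ack}
|Sat(AF (alarm ∧ valid))| = |{Ack}| = 1.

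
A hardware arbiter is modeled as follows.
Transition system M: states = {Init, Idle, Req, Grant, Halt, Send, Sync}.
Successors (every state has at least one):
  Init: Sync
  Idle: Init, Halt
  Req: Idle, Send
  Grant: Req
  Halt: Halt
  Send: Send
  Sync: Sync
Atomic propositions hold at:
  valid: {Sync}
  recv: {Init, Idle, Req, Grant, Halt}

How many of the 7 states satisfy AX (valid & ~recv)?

Sat(~recv) = {Send, Sync}
Sat(valid & ~recv) = {Sync}
Sat(AX (valid & ~recv)) = {s : every successor in {Sync}} = {Init, Sync}
|Sat(AX (valid & ~recv))| = |{Init, Sync}| = 2.

2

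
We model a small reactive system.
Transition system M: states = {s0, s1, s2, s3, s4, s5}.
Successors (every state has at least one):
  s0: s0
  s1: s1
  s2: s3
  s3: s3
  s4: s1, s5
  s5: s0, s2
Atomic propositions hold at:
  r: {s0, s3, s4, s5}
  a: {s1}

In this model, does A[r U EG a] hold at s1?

Yes

EG a: greatest fixpoint, start Z0 = {s1}, keep only states in Sat with some successor in Z. Already a fixed point.
Sat(EG a) = {s1}
A[r U EG a]: least fixpoint, start Z0 = Sat(EG a) = {s1}, add states in Sat(r) with every successor in Z. Already a fixed point.
Sat(A[r U EG a]) = {s1}
s1 ∈ Sat(A[r U EG a]) = {s1}, so the formula holds at s1.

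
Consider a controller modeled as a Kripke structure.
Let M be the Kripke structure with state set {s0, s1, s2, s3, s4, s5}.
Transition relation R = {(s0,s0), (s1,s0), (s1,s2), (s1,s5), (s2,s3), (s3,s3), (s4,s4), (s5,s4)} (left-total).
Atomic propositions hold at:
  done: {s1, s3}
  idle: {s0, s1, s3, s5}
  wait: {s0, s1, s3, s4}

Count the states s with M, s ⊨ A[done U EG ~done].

Sat(~done) = {s0, s2, s4, s5}
EG ~done: greatest fixpoint, start Z0 = {s0, s2, s4, s5}, keep only states in Sat with some successor in Z. Z1 = {s0, s4, s5}; fixed.
Sat(EG ~done) = {s0, s4, s5}
A[done U EG ~done]: least fixpoint, start Z0 = Sat(EG ~done) = {s0, s4, s5}, add states in Sat(done) with every successor in Z. Already a fixed point.
Sat(A[done U EG ~done]) = {s0, s4, s5}
|Sat(A[done U EG ~done])| = |{s0, s4, s5}| = 3.

3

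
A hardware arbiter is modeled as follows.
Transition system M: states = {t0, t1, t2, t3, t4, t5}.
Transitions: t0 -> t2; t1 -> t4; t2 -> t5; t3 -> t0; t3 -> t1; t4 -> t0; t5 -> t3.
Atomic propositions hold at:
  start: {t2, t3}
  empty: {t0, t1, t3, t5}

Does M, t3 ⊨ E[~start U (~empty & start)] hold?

No

Sat(~start) = {t0, t1, t4, t5}
Sat(~empty) = {t2, t4}
Sat(~empty & start) = {t2}
E[~start U (~empty & start)]: least fixpoint, start Z0 = Sat((~empty & start)) = {t2}, add states in Sat(~start) with some successor in Z. Z1 = {t0, t2}; Z2 = {t0, t2, t4}; Z3 = {t0, t1, t2, t4}; fixed.
Sat(E[~start U (~empty & start)]) = {t0, t1, t2, t4}
t3 ∉ Sat(E[~start U (~empty & start)]) = {t0, t1, t2, t4}, so the formula does not hold at t3.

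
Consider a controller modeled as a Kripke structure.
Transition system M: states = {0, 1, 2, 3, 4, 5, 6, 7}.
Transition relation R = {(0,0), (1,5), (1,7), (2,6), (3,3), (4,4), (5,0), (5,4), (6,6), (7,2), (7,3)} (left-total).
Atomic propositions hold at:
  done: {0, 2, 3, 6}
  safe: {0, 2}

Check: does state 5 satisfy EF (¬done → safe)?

Sat(¬done) = {1, 4, 5, 7}
Sat(¬done → safe) = {0, 2, 3, 6}
EF (¬done → safe): least fixpoint, start Z0 = {0, 2, 3, 6}, add states with some successor in Z. Z1 = {0, 2, 3, 5, 6, 7}; Z2 = {0, 1, 2, 3, 5, 6, 7}; fixed.
Sat(EF (¬done → safe)) = {0, 1, 2, 3, 5, 6, 7}
5 ∈ Sat(EF (¬done → safe)) = {0, 1, 2, 3, 5, 6, 7}, so the formula holds at 5.

Yes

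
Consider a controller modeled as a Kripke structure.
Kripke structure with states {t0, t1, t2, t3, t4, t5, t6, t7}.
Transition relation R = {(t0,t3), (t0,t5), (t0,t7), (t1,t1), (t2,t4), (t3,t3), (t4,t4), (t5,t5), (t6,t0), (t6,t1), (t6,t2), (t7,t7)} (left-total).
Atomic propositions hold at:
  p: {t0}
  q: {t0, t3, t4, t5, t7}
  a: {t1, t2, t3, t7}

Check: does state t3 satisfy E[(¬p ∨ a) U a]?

Sat(¬p) = {t1, t2, t3, t4, t5, t6, t7}
Sat(¬p ∨ a) = {t1, t2, t3, t4, t5, t6, t7}
E[(¬p ∨ a) U a]: least fixpoint, start Z0 = Sat(a) = {t1, t2, t3, t7}, add states in Sat(¬p ∨ a) with some successor in Z. Z1 = {t1, t2, t3, t6, t7}; fixed.
Sat(E[(¬p ∨ a) U a]) = {t1, t2, t3, t6, t7}
t3 ∈ Sat(E[(¬p ∨ a) U a]) = {t1, t2, t3, t6, t7}, so the formula holds at t3.

Yes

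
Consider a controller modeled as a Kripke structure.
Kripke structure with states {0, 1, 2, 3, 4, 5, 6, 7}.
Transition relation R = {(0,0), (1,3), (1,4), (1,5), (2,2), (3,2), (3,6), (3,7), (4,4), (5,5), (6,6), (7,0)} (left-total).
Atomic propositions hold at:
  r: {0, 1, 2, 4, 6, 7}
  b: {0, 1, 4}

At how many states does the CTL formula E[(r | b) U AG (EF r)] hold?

Sat(r | b) = {0, 1, 2, 4, 6, 7}
EF r: least fixpoint, start Z0 = {0, 1, 2, 4, 6, 7}, add states with some successor in Z. Z1 = {0, 1, 2, 3, 4, 6, 7}; fixed.
Sat(EF r) = {0, 1, 2, 3, 4, 6, 7}
AG (EF r): greatest fixpoint, start Z0 = {0, 1, 2, 3, 4, 6, 7}, keep only states in Sat with every successor in Z. Z1 = {0, 2, 3, 4, 6, 7}; fixed.
Sat(AG (EF r)) = {0, 2, 3, 4, 6, 7}
E[(r | b) U AG (EF r)]: least fixpoint, start Z0 = Sat(AG (EF r)) = {0, 2, 3, 4, 6, 7}, add states in Sat(r | b) with some successor in Z. Z1 = {0, 1, 2, 3, 4, 6, 7}; fixed.
Sat(E[(r | b) U AG (EF r)]) = {0, 1, 2, 3, 4, 6, 7}
|Sat(E[(r | b) U AG (EF r)])| = |{0, 1, 2, 3, 4, 6, 7}| = 7.

7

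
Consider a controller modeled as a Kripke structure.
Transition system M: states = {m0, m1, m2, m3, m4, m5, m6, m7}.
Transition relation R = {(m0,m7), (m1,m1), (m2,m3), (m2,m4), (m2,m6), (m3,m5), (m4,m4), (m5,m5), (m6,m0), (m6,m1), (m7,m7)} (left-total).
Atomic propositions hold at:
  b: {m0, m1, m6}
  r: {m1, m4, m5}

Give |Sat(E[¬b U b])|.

Sat(¬b) = {m2, m3, m4, m5, m7}
E[¬b U b]: least fixpoint, start Z0 = Sat(b) = {m0, m1, m6}, add states in Sat(¬b) with some successor in Z. Z1 = {m0, m1, m2, m6}; fixed.
Sat(E[¬b U b]) = {m0, m1, m2, m6}
|Sat(E[¬b U b])| = |{m0, m1, m2, m6}| = 4.

4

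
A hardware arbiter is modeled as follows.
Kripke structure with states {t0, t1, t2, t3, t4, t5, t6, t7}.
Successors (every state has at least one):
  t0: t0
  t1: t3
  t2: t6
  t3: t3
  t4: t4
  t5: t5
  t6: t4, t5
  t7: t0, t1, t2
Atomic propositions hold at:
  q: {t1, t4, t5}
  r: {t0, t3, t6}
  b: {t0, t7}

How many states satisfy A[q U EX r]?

Sat(EX r) = {s : some successor in {t0, t3, t6}} = {t0, t1, t2, t3, t7}
A[q U EX r]: least fixpoint, start Z0 = Sat(EX r) = {t0, t1, t2, t3, t7}, add states in Sat(q) with every successor in Z. Already a fixed point.
Sat(A[q U EX r]) = {t0, t1, t2, t3, t7}
|Sat(A[q U EX r])| = |{t0, t1, t2, t3, t7}| = 5.

5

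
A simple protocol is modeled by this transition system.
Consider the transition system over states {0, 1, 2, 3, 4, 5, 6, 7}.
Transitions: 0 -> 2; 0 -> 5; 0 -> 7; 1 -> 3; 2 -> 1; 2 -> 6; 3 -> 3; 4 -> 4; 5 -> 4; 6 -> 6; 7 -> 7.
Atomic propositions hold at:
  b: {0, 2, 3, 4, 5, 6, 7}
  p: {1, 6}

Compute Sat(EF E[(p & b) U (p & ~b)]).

Sat(p & b) = {6}
Sat(~b) = {1}
Sat(p & ~b) = {1}
E[(p & b) U (p & ~b)]: least fixpoint, start Z0 = Sat((p & ~b)) = {1}, add states in Sat(p & b) with some successor in Z. Already a fixed point.
Sat(E[(p & b) U (p & ~b)]) = {1}
EF E[(p & b) U (p & ~b)]: least fixpoint, start Z0 = {1}, add states with some successor in Z. Z1 = {1, 2}; Z2 = {0, 1, 2}; fixed.
Sat(EF E[(p & b) U (p & ~b)]) = {0, 1, 2}

{0, 1, 2}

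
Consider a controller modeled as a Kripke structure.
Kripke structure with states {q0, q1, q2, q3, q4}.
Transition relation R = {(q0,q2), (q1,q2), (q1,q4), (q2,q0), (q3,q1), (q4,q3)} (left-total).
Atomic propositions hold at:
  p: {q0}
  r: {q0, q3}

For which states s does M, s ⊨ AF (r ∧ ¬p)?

Sat(¬p) = {q1, q2, q3, q4}
Sat(r ∧ ¬p) = {q3}
AF (r ∧ ¬p): least fixpoint, start Z0 = {q3}, add states with every successor in Z. Z1 = {q3, q4}; fixed.
Sat(AF (r ∧ ¬p)) = {q3, q4}

{q3, q4}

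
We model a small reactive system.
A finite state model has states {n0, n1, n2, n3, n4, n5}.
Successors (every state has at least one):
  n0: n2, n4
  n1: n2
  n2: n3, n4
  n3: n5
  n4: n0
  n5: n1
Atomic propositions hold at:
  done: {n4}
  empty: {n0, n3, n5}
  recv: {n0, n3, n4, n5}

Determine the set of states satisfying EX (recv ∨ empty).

Sat(recv ∨ empty) = {n0, n3, n4, n5}
Sat(EX (recv ∨ empty)) = {s : some successor in {n0, n3, n4, n5}} = {n0, n2, n3, n4}

{n0, n2, n3, n4}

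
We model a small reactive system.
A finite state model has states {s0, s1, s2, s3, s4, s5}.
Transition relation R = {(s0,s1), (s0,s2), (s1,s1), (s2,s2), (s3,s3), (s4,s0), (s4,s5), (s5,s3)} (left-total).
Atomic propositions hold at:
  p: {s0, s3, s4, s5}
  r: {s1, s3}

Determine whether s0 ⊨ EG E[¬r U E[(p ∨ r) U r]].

Yes

Sat(¬r) = {s0, s2, s4, s5}
Sat(p ∨ r) = {s0, s1, s3, s4, s5}
E[(p ∨ r) U r]: least fixpoint, start Z0 = Sat(r) = {s1, s3}, add states in Sat(p ∨ r) with some successor in Z. Z1 = {s0, s1, s3, s5}; Z2 = {s0, s1, s3, s4, s5}; fixed.
Sat(E[(p ∨ r) U r]) = {s0, s1, s3, s4, s5}
E[¬r U E[(p ∨ r) U r]]: least fixpoint, start Z0 = Sat(E[(p ∨ r) U r]) = {s0, s1, s3, s4, s5}, add states in Sat(¬r) with some successor in Z. Already a fixed point.
Sat(E[¬r U E[(p ∨ r) U r]]) = {s0, s1, s3, s4, s5}
EG E[¬r U E[(p ∨ r) U r]]: greatest fixpoint, start Z0 = {s0, s1, s3, s4, s5}, keep only states in Sat with some successor in Z. Already a fixed point.
Sat(EG E[¬r U E[(p ∨ r) U r]]) = {s0, s1, s3, s4, s5}
s0 ∈ Sat(EG E[¬r U E[(p ∨ r) U r]]) = {s0, s1, s3, s4, s5}, so the formula holds at s0.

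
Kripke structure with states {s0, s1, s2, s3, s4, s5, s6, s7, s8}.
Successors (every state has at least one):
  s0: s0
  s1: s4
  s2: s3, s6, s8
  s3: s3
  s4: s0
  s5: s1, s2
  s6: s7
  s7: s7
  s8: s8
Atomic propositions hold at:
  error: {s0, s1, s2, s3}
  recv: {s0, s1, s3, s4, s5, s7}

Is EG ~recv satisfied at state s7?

No

Sat(~recv) = {s2, s6, s8}
EG ~recv: greatest fixpoint, start Z0 = {s2, s6, s8}, keep only states in Sat with some successor in Z. Z1 = {s2, s8}; fixed.
Sat(EG ~recv) = {s2, s8}
s7 ∉ Sat(EG ~recv) = {s2, s8}, so the formula does not hold at s7.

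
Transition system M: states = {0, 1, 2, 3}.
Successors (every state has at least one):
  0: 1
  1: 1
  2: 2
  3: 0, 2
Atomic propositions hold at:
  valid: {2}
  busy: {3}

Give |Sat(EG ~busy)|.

3

Sat(~busy) = {0, 1, 2}
EG ~busy: greatest fixpoint, start Z0 = {0, 1, 2}, keep only states in Sat with some successor in Z. Already a fixed point.
Sat(EG ~busy) = {0, 1, 2}
|Sat(EG ~busy)| = |{0, 1, 2}| = 3.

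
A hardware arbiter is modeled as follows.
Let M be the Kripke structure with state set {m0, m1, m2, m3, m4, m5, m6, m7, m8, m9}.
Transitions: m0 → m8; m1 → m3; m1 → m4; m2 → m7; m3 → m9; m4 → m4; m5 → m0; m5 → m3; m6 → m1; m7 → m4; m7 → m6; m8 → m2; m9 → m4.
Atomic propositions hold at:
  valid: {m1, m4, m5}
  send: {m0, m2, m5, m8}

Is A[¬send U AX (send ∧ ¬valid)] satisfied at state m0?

Sat(¬send) = {m1, m3, m4, m6, m7, m9}
Sat(¬valid) = {m0, m2, m3, m6, m7, m8, m9}
Sat(send ∧ ¬valid) = {m0, m2, m8}
Sat(AX (send ∧ ¬valid)) = {s : every successor in {m0, m2, m8}} = {m0, m8}
A[¬send U AX (send ∧ ¬valid)]: least fixpoint, start Z0 = Sat(AX (send ∧ ¬valid)) = {m0, m8}, add states in Sat(¬send) with every successor in Z. Already a fixed point.
Sat(A[¬send U AX (send ∧ ¬valid)]) = {m0, m8}
m0 ∈ Sat(A[¬send U AX (send ∧ ¬valid)]) = {m0, m8}, so the formula holds at m0.

Yes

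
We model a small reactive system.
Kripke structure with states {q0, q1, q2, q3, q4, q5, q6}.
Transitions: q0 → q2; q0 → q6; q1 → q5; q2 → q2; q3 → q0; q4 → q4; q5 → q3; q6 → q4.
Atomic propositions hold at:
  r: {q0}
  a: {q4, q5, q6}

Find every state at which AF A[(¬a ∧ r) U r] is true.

Sat(¬a) = {q0, q1, q2, q3}
Sat(¬a ∧ r) = {q0}
A[(¬a ∧ r) U r]: least fixpoint, start Z0 = Sat(r) = {q0}, add states in Sat(¬a ∧ r) with every successor in Z. Already a fixed point.
Sat(A[(¬a ∧ r) U r]) = {q0}
AF A[(¬a ∧ r) U r]: least fixpoint, start Z0 = {q0}, add states with every successor in Z. Z1 = {q0, q3}; Z2 = {q0, q3, q5}; Z3 = {q0, q1, q3, q5}; fixed.
Sat(AF A[(¬a ∧ r) U r]) = {q0, q1, q3, q5}

{q0, q1, q3, q5}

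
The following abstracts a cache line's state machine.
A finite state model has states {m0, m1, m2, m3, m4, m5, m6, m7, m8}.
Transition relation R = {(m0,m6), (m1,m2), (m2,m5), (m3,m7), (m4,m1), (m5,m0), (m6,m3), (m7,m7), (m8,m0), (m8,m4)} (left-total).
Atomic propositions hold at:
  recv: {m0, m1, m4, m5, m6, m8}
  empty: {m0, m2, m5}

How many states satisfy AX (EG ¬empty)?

4

Sat(¬empty) = {m1, m3, m4, m6, m7, m8}
EG ¬empty: greatest fixpoint, start Z0 = {m1, m3, m4, m6, m7, m8}, keep only states in Sat with some successor in Z. Z1 = {m3, m4, m6, m7, m8}; Z2 = {m3, m6, m7, m8}; Z3 = {m3, m6, m7}; fixed.
Sat(EG ¬empty) = {m3, m6, m7}
Sat(AX (EG ¬empty)) = {s : every successor in {m3, m6, m7}} = {m0, m3, m6, m7}
|Sat(AX (EG ¬empty))| = |{m0, m3, m6, m7}| = 4.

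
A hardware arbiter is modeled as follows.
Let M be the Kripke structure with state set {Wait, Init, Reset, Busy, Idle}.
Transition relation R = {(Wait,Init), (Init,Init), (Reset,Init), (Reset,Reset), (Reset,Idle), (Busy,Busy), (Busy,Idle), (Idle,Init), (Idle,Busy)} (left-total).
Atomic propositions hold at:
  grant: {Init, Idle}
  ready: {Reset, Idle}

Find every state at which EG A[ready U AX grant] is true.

{Wait, Init}

Sat(AX grant) = {s : every successor in {Init, Idle}} = {Wait, Init}
A[ready U AX grant]: least fixpoint, start Z0 = Sat(AX grant) = {Wait, Init}, add states in Sat(ready) with every successor in Z. Already a fixed point.
Sat(A[ready U AX grant]) = {Wait, Init}
EG A[ready U AX grant]: greatest fixpoint, start Z0 = {Wait, Init}, keep only states in Sat with some successor in Z. Already a fixed point.
Sat(EG A[ready U AX grant]) = {Wait, Init}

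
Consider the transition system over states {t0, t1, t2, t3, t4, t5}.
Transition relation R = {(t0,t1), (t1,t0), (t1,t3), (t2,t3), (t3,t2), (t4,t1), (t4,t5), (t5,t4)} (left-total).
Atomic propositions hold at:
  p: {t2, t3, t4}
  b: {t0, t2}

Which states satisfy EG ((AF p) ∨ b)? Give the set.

AF p: least fixpoint, start Z0 = {t2, t3, t4}, add states with every successor in Z. Z1 = {t2, t3, t4, t5}; fixed.
Sat(AF p) = {t2, t3, t4, t5}
Sat((AF p) ∨ b) = {t0, t2, t3, t4, t5}
EG ((AF p) ∨ b): greatest fixpoint, start Z0 = {t0, t2, t3, t4, t5}, keep only states in Sat with some successor in Z. Z1 = {t2, t3, t4, t5}; fixed.
Sat(EG ((AF p) ∨ b)) = {t2, t3, t4, t5}

{t2, t3, t4, t5}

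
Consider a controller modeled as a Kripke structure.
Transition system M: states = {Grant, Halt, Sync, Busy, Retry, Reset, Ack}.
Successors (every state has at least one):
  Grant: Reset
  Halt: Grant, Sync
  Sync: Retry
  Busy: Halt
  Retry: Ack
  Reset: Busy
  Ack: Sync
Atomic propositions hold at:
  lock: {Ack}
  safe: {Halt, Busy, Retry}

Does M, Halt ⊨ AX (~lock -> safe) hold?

Sat(~lock) = {Grant, Halt, Sync, Busy, Retry, Reset}
Sat(~lock -> safe) = {Halt, Busy, Retry, Ack}
Sat(AX (~lock -> safe)) = {s : every successor in {Halt, Busy, Retry, Ack}} = {Sync, Busy, Retry, Reset}
Halt ∉ Sat(AX (~lock -> safe)) = {Sync, Busy, Retry, Reset}, so the formula does not hold at Halt.

No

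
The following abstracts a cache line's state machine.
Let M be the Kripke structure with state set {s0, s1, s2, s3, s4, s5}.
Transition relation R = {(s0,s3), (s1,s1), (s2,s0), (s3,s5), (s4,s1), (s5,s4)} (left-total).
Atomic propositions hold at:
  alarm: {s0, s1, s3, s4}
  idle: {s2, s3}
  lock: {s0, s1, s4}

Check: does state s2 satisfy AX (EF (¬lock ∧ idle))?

Yes

Sat(¬lock) = {s2, s3, s5}
Sat(¬lock ∧ idle) = {s2, s3}
EF (¬lock ∧ idle): least fixpoint, start Z0 = {s2, s3}, add states with some successor in Z. Z1 = {s0, s2, s3}; fixed.
Sat(EF (¬lock ∧ idle)) = {s0, s2, s3}
Sat(AX (EF (¬lock ∧ idle))) = {s : every successor in {s0, s2, s3}} = {s0, s2}
s2 ∈ Sat(AX (EF (¬lock ∧ idle))) = {s0, s2}, so the formula holds at s2.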